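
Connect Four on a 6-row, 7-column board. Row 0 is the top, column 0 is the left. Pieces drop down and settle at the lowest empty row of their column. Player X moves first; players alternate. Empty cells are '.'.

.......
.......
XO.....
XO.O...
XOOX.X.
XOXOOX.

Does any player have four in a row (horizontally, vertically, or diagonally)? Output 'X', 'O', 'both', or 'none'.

both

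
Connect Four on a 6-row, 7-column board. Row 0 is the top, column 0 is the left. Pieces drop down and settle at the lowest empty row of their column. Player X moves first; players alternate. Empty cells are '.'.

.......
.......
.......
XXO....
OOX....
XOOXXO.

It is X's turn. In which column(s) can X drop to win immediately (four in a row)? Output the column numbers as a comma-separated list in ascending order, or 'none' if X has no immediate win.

col 0: drop X → WIN!
col 1: drop X → no win
col 2: drop X → no win
col 3: drop X → no win
col 4: drop X → no win
col 5: drop X → no win
col 6: drop X → no win

Answer: 0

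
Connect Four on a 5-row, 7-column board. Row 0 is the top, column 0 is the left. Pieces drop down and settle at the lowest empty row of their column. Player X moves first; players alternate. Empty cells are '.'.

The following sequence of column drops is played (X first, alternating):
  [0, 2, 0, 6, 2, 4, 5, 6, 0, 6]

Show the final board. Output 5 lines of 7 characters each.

Answer: .......
.......
X.....O
X.X...O
X.O.OXO

Derivation:
Move 1: X drops in col 0, lands at row 4
Move 2: O drops in col 2, lands at row 4
Move 3: X drops in col 0, lands at row 3
Move 4: O drops in col 6, lands at row 4
Move 5: X drops in col 2, lands at row 3
Move 6: O drops in col 4, lands at row 4
Move 7: X drops in col 5, lands at row 4
Move 8: O drops in col 6, lands at row 3
Move 9: X drops in col 0, lands at row 2
Move 10: O drops in col 6, lands at row 2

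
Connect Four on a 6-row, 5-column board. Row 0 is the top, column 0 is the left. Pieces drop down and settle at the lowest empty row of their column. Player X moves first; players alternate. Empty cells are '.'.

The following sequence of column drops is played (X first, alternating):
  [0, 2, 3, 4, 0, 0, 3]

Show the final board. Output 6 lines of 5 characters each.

Answer: .....
.....
.....
O....
X..X.
X.OXO

Derivation:
Move 1: X drops in col 0, lands at row 5
Move 2: O drops in col 2, lands at row 5
Move 3: X drops in col 3, lands at row 5
Move 4: O drops in col 4, lands at row 5
Move 5: X drops in col 0, lands at row 4
Move 6: O drops in col 0, lands at row 3
Move 7: X drops in col 3, lands at row 4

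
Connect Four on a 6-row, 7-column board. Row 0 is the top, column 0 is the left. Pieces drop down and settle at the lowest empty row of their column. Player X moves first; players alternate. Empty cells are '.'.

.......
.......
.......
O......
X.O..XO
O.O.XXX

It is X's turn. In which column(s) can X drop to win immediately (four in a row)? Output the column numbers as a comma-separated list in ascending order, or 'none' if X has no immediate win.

col 0: drop X → no win
col 1: drop X → no win
col 2: drop X → no win
col 3: drop X → WIN!
col 4: drop X → no win
col 5: drop X → no win
col 6: drop X → no win

Answer: 3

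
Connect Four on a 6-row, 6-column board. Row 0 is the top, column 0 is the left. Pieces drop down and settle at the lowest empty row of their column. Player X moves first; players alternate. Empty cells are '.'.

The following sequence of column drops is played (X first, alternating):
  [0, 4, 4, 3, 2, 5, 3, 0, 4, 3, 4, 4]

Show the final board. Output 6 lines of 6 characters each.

Answer: ......
....O.
....X.
...OX.
O..XX.
X.XOOO

Derivation:
Move 1: X drops in col 0, lands at row 5
Move 2: O drops in col 4, lands at row 5
Move 3: X drops in col 4, lands at row 4
Move 4: O drops in col 3, lands at row 5
Move 5: X drops in col 2, lands at row 5
Move 6: O drops in col 5, lands at row 5
Move 7: X drops in col 3, lands at row 4
Move 8: O drops in col 0, lands at row 4
Move 9: X drops in col 4, lands at row 3
Move 10: O drops in col 3, lands at row 3
Move 11: X drops in col 4, lands at row 2
Move 12: O drops in col 4, lands at row 1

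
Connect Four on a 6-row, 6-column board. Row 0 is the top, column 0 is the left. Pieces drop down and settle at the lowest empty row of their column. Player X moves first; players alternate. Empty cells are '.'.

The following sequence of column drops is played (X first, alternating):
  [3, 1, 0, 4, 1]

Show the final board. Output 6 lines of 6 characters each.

Answer: ......
......
......
......
.X....
XO.XO.

Derivation:
Move 1: X drops in col 3, lands at row 5
Move 2: O drops in col 1, lands at row 5
Move 3: X drops in col 0, lands at row 5
Move 4: O drops in col 4, lands at row 5
Move 5: X drops in col 1, lands at row 4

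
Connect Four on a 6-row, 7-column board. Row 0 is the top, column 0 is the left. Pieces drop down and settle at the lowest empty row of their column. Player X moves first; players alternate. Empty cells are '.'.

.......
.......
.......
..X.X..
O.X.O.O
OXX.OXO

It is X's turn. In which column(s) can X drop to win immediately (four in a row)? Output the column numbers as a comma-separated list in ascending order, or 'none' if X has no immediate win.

Answer: 2

Derivation:
col 0: drop X → no win
col 1: drop X → no win
col 2: drop X → WIN!
col 3: drop X → no win
col 4: drop X → no win
col 5: drop X → no win
col 6: drop X → no win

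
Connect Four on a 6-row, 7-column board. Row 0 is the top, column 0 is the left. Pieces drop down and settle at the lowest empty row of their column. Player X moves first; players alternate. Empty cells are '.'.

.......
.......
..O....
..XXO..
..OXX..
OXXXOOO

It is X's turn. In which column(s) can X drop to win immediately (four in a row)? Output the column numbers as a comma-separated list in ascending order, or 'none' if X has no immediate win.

col 0: drop X → no win
col 1: drop X → no win
col 2: drop X → no win
col 3: drop X → WIN!
col 4: drop X → no win
col 5: drop X → no win
col 6: drop X → no win

Answer: 3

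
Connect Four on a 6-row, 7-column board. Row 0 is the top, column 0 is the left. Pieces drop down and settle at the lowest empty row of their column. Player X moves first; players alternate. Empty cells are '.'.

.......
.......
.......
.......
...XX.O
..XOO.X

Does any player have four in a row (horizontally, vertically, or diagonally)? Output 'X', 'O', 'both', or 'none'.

none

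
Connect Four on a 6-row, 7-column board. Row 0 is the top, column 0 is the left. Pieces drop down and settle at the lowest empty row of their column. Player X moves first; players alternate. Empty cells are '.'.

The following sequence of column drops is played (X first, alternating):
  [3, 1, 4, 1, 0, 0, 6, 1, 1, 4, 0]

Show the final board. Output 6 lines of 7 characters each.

Move 1: X drops in col 3, lands at row 5
Move 2: O drops in col 1, lands at row 5
Move 3: X drops in col 4, lands at row 5
Move 4: O drops in col 1, lands at row 4
Move 5: X drops in col 0, lands at row 5
Move 6: O drops in col 0, lands at row 4
Move 7: X drops in col 6, lands at row 5
Move 8: O drops in col 1, lands at row 3
Move 9: X drops in col 1, lands at row 2
Move 10: O drops in col 4, lands at row 4
Move 11: X drops in col 0, lands at row 3

Answer: .......
.......
.X.....
XO.....
OO..O..
XO.XX.X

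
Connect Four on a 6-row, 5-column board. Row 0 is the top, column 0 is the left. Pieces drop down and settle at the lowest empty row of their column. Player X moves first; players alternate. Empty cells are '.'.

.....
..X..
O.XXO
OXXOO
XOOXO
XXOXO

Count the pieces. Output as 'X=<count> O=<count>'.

X=10 O=10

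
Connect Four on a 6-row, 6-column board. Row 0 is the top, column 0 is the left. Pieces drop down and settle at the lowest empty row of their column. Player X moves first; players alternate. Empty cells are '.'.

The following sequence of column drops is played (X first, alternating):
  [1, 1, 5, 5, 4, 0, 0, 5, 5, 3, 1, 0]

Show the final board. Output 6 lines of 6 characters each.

Move 1: X drops in col 1, lands at row 5
Move 2: O drops in col 1, lands at row 4
Move 3: X drops in col 5, lands at row 5
Move 4: O drops in col 5, lands at row 4
Move 5: X drops in col 4, lands at row 5
Move 6: O drops in col 0, lands at row 5
Move 7: X drops in col 0, lands at row 4
Move 8: O drops in col 5, lands at row 3
Move 9: X drops in col 5, lands at row 2
Move 10: O drops in col 3, lands at row 5
Move 11: X drops in col 1, lands at row 3
Move 12: O drops in col 0, lands at row 3

Answer: ......
......
.....X
OX...O
XO...O
OX.OXX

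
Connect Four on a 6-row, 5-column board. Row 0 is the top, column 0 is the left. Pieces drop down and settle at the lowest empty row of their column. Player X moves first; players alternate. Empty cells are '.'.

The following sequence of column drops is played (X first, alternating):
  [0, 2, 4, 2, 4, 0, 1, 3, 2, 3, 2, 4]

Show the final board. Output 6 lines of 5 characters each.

Move 1: X drops in col 0, lands at row 5
Move 2: O drops in col 2, lands at row 5
Move 3: X drops in col 4, lands at row 5
Move 4: O drops in col 2, lands at row 4
Move 5: X drops in col 4, lands at row 4
Move 6: O drops in col 0, lands at row 4
Move 7: X drops in col 1, lands at row 5
Move 8: O drops in col 3, lands at row 5
Move 9: X drops in col 2, lands at row 3
Move 10: O drops in col 3, lands at row 4
Move 11: X drops in col 2, lands at row 2
Move 12: O drops in col 4, lands at row 3

Answer: .....
.....
..X..
..X.O
O.OOX
XXOOX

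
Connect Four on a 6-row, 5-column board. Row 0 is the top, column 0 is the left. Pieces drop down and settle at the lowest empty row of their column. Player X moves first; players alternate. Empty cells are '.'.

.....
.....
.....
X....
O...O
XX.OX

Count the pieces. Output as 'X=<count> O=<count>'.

X=4 O=3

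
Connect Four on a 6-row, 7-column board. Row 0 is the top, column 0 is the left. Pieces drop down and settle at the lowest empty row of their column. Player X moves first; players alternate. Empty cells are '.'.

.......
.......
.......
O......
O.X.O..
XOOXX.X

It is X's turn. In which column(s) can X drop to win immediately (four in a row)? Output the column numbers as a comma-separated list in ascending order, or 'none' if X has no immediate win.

col 0: drop X → no win
col 1: drop X → no win
col 2: drop X → no win
col 3: drop X → no win
col 4: drop X → no win
col 5: drop X → WIN!
col 6: drop X → no win

Answer: 5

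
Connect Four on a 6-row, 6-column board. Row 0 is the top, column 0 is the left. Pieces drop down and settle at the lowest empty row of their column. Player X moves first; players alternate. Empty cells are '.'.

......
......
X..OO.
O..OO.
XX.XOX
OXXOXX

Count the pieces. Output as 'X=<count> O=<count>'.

X=9 O=8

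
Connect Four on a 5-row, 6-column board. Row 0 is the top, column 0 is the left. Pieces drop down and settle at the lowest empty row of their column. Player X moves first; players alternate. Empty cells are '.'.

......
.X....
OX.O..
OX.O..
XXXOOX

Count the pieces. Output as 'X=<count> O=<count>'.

X=7 O=6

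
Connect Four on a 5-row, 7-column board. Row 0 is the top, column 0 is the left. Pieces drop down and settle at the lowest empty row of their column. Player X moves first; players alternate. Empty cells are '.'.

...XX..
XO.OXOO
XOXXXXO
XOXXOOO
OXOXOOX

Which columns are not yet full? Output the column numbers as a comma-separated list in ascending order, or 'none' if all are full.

Answer: 0,1,2,5,6

Derivation:
col 0: top cell = '.' → open
col 1: top cell = '.' → open
col 2: top cell = '.' → open
col 3: top cell = 'X' → FULL
col 4: top cell = 'X' → FULL
col 5: top cell = '.' → open
col 6: top cell = '.' → open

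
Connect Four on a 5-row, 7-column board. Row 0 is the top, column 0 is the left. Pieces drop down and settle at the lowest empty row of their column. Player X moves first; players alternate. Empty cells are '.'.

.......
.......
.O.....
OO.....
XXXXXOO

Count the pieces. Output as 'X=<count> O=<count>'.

X=5 O=5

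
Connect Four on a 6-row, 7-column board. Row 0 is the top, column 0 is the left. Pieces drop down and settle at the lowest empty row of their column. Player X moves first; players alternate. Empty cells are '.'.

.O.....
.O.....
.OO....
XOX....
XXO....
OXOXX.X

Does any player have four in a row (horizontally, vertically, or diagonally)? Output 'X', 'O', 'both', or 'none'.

O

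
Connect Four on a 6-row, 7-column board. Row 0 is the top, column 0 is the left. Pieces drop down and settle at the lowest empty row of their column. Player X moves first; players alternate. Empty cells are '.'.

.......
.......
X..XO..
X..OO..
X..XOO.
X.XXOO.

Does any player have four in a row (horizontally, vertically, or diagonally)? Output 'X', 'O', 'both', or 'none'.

both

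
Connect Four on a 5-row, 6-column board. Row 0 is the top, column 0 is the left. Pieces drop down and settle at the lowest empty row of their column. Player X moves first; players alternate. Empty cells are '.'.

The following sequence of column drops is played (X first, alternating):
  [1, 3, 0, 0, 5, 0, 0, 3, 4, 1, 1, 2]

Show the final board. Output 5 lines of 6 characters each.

Move 1: X drops in col 1, lands at row 4
Move 2: O drops in col 3, lands at row 4
Move 3: X drops in col 0, lands at row 4
Move 4: O drops in col 0, lands at row 3
Move 5: X drops in col 5, lands at row 4
Move 6: O drops in col 0, lands at row 2
Move 7: X drops in col 0, lands at row 1
Move 8: O drops in col 3, lands at row 3
Move 9: X drops in col 4, lands at row 4
Move 10: O drops in col 1, lands at row 3
Move 11: X drops in col 1, lands at row 2
Move 12: O drops in col 2, lands at row 4

Answer: ......
X.....
OX....
OO.O..
XXOOXX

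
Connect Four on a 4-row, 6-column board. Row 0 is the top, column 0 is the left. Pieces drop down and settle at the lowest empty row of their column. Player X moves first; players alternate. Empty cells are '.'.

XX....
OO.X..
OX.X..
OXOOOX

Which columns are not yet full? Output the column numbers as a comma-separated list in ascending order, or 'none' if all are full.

Answer: 2,3,4,5

Derivation:
col 0: top cell = 'X' → FULL
col 1: top cell = 'X' → FULL
col 2: top cell = '.' → open
col 3: top cell = '.' → open
col 4: top cell = '.' → open
col 5: top cell = '.' → open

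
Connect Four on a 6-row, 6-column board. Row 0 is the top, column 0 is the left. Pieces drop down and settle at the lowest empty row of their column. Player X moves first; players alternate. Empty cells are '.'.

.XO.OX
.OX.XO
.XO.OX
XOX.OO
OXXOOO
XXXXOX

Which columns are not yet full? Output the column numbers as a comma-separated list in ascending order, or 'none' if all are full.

Answer: 0,3

Derivation:
col 0: top cell = '.' → open
col 1: top cell = 'X' → FULL
col 2: top cell = 'O' → FULL
col 3: top cell = '.' → open
col 4: top cell = 'O' → FULL
col 5: top cell = 'X' → FULL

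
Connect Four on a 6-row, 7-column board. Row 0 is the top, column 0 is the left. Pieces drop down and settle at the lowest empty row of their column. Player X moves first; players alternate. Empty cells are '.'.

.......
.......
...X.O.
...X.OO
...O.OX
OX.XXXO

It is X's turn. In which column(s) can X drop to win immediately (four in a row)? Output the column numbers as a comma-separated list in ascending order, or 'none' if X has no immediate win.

col 0: drop X → no win
col 1: drop X → no win
col 2: drop X → WIN!
col 3: drop X → no win
col 4: drop X → no win
col 5: drop X → no win
col 6: drop X → no win

Answer: 2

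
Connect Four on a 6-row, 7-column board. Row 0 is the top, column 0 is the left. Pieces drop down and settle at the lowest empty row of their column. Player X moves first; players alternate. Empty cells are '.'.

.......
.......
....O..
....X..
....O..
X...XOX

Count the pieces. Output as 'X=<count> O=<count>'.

X=4 O=3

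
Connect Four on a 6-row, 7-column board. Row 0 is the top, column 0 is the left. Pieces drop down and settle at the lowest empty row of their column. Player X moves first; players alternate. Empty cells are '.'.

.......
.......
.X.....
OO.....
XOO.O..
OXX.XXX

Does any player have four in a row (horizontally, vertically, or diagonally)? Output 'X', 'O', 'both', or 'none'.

none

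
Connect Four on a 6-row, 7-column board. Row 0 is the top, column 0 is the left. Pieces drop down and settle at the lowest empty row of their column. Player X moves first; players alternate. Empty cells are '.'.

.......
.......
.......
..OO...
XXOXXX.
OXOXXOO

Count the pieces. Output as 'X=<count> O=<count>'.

X=8 O=7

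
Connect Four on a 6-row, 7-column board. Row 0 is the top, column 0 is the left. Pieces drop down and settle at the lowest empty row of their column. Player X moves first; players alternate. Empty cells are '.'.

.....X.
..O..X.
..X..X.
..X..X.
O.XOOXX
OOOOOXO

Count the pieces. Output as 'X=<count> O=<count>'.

X=10 O=10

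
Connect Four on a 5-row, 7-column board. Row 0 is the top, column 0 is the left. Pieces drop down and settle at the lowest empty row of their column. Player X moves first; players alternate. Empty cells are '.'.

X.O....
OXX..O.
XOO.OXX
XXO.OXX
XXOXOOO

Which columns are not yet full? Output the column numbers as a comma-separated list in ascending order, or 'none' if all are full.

col 0: top cell = 'X' → FULL
col 1: top cell = '.' → open
col 2: top cell = 'O' → FULL
col 3: top cell = '.' → open
col 4: top cell = '.' → open
col 5: top cell = '.' → open
col 6: top cell = '.' → open

Answer: 1,3,4,5,6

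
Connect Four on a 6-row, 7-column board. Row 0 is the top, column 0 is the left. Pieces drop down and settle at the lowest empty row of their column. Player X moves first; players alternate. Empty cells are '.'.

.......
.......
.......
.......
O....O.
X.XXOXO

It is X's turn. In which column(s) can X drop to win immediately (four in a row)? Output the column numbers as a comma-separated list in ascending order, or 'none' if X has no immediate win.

Answer: 1

Derivation:
col 0: drop X → no win
col 1: drop X → WIN!
col 2: drop X → no win
col 3: drop X → no win
col 4: drop X → no win
col 5: drop X → no win
col 6: drop X → no win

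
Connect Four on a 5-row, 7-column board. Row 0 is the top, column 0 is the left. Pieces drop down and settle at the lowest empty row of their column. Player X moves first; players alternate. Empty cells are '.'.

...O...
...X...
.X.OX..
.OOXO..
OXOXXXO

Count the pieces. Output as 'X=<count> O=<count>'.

X=8 O=8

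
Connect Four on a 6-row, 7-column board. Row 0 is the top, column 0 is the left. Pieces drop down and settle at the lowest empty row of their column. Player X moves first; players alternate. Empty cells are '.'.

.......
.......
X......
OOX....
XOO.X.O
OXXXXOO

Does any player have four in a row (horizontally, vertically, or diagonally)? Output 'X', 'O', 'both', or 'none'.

X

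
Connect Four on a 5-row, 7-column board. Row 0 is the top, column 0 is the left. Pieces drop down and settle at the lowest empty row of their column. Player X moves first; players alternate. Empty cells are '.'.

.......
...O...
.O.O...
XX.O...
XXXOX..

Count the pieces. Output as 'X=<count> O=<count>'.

X=6 O=5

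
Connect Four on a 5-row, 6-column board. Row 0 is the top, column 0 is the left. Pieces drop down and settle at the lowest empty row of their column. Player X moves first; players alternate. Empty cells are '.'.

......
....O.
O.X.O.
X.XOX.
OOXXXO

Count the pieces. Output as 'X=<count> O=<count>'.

X=7 O=7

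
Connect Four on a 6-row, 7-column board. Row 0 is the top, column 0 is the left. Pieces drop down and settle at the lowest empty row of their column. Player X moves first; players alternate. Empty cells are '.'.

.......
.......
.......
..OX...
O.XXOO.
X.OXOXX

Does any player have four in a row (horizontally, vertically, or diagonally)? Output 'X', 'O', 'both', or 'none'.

none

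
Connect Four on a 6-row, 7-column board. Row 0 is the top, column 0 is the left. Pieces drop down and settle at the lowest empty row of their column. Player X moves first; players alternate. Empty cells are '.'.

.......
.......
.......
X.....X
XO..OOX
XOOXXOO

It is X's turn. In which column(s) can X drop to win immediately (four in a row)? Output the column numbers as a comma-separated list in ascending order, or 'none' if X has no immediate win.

Answer: 0

Derivation:
col 0: drop X → WIN!
col 1: drop X → no win
col 2: drop X → no win
col 3: drop X → no win
col 4: drop X → no win
col 5: drop X → no win
col 6: drop X → no win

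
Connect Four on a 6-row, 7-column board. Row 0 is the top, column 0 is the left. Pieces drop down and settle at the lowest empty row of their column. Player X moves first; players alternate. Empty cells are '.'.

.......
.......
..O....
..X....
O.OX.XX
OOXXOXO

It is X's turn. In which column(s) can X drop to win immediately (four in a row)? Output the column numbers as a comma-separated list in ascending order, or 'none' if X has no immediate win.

Answer: 4

Derivation:
col 0: drop X → no win
col 1: drop X → no win
col 2: drop X → no win
col 3: drop X → no win
col 4: drop X → WIN!
col 5: drop X → no win
col 6: drop X → no win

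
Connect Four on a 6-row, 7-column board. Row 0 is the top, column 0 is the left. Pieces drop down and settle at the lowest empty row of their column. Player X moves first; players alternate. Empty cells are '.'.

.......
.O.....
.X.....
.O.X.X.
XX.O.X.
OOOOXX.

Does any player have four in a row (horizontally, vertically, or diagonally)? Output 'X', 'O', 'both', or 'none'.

O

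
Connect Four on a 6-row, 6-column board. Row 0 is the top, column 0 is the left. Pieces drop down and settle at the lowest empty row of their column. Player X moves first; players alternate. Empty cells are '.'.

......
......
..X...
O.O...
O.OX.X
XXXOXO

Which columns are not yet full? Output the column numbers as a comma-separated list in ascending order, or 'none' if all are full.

Answer: 0,1,2,3,4,5

Derivation:
col 0: top cell = '.' → open
col 1: top cell = '.' → open
col 2: top cell = '.' → open
col 3: top cell = '.' → open
col 4: top cell = '.' → open
col 5: top cell = '.' → open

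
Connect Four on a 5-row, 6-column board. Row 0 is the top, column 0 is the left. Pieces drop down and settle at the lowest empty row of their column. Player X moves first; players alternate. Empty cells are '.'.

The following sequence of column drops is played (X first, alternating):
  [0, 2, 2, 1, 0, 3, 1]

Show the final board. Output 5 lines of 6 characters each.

Answer: ......
......
......
XXX...
XOOO..

Derivation:
Move 1: X drops in col 0, lands at row 4
Move 2: O drops in col 2, lands at row 4
Move 3: X drops in col 2, lands at row 3
Move 4: O drops in col 1, lands at row 4
Move 5: X drops in col 0, lands at row 3
Move 6: O drops in col 3, lands at row 4
Move 7: X drops in col 1, lands at row 3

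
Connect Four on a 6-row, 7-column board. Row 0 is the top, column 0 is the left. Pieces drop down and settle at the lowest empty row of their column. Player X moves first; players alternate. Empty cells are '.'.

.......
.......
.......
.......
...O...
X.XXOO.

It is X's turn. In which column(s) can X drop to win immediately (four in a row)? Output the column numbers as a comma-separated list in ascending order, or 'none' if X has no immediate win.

Answer: 1

Derivation:
col 0: drop X → no win
col 1: drop X → WIN!
col 2: drop X → no win
col 3: drop X → no win
col 4: drop X → no win
col 5: drop X → no win
col 6: drop X → no win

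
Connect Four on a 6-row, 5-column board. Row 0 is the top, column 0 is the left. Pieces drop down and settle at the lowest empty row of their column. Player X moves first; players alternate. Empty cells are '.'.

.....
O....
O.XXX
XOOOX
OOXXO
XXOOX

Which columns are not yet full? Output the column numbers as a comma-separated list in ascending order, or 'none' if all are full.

col 0: top cell = '.' → open
col 1: top cell = '.' → open
col 2: top cell = '.' → open
col 3: top cell = '.' → open
col 4: top cell = '.' → open

Answer: 0,1,2,3,4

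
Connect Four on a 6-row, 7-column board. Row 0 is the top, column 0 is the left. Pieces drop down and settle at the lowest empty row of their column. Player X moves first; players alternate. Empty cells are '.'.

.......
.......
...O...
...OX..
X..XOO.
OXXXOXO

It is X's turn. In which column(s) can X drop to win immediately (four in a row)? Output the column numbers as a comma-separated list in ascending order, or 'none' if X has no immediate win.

Answer: none

Derivation:
col 0: drop X → no win
col 1: drop X → no win
col 2: drop X → no win
col 3: drop X → no win
col 4: drop X → no win
col 5: drop X → no win
col 6: drop X → no win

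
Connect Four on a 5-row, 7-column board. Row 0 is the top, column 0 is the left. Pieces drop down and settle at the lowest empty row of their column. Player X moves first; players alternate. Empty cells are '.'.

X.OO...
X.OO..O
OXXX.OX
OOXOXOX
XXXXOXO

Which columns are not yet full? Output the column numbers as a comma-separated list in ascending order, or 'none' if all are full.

col 0: top cell = 'X' → FULL
col 1: top cell = '.' → open
col 2: top cell = 'O' → FULL
col 3: top cell = 'O' → FULL
col 4: top cell = '.' → open
col 5: top cell = '.' → open
col 6: top cell = '.' → open

Answer: 1,4,5,6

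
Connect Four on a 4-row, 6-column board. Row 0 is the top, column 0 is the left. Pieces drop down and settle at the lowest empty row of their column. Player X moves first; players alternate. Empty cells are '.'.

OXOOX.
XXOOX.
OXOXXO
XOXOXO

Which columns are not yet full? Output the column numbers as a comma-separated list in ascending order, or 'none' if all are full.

col 0: top cell = 'O' → FULL
col 1: top cell = 'X' → FULL
col 2: top cell = 'O' → FULL
col 3: top cell = 'O' → FULL
col 4: top cell = 'X' → FULL
col 5: top cell = '.' → open

Answer: 5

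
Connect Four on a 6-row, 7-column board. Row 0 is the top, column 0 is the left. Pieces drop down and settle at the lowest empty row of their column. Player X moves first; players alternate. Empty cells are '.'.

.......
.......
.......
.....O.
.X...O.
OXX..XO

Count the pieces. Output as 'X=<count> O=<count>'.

X=4 O=4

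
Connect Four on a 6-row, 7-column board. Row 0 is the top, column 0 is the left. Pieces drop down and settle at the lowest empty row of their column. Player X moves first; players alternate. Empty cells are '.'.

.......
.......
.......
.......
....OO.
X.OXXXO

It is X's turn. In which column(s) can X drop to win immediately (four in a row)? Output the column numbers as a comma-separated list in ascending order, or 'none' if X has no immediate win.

Answer: none

Derivation:
col 0: drop X → no win
col 1: drop X → no win
col 2: drop X → no win
col 3: drop X → no win
col 4: drop X → no win
col 5: drop X → no win
col 6: drop X → no win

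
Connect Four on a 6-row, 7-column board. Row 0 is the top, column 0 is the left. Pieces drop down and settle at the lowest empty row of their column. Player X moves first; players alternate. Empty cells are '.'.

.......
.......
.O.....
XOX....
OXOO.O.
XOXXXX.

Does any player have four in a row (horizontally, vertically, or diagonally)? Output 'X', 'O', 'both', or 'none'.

X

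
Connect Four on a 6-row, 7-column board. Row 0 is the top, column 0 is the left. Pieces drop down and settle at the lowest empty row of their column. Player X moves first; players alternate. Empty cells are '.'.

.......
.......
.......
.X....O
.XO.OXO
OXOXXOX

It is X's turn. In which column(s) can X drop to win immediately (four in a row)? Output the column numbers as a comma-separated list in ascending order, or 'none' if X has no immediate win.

Answer: 1

Derivation:
col 0: drop X → no win
col 1: drop X → WIN!
col 2: drop X → no win
col 3: drop X → no win
col 4: drop X → no win
col 5: drop X → no win
col 6: drop X → no win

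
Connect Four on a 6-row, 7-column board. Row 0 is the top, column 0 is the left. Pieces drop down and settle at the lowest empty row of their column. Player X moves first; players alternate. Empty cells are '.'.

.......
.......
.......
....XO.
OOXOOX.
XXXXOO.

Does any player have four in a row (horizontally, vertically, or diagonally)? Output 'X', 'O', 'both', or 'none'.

X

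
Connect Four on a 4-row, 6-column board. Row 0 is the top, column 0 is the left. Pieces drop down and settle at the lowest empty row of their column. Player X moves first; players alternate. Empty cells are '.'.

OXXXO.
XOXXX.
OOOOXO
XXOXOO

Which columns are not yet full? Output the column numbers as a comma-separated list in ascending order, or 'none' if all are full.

col 0: top cell = 'O' → FULL
col 1: top cell = 'X' → FULL
col 2: top cell = 'X' → FULL
col 3: top cell = 'X' → FULL
col 4: top cell = 'O' → FULL
col 5: top cell = '.' → open

Answer: 5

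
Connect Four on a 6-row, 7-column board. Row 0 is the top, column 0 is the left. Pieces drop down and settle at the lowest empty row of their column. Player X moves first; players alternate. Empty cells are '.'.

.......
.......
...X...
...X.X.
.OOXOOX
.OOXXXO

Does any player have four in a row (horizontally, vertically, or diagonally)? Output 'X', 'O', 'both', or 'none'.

X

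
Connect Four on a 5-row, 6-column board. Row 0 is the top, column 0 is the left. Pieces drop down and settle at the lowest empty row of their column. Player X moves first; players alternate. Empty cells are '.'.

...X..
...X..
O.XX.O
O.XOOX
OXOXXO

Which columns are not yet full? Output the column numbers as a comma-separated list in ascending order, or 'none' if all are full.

col 0: top cell = '.' → open
col 1: top cell = '.' → open
col 2: top cell = '.' → open
col 3: top cell = 'X' → FULL
col 4: top cell = '.' → open
col 5: top cell = '.' → open

Answer: 0,1,2,4,5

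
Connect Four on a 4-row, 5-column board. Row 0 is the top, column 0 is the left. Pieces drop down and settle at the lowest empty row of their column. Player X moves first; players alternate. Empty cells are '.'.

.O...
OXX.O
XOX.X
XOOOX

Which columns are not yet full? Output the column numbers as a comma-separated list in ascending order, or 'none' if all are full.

Answer: 0,2,3,4

Derivation:
col 0: top cell = '.' → open
col 1: top cell = 'O' → FULL
col 2: top cell = '.' → open
col 3: top cell = '.' → open
col 4: top cell = '.' → open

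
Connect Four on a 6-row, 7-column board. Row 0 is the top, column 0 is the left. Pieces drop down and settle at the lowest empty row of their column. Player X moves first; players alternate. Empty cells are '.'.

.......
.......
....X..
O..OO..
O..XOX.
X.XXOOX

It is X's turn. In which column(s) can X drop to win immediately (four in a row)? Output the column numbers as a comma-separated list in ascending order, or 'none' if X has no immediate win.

col 0: drop X → no win
col 1: drop X → WIN!
col 2: drop X → no win
col 3: drop X → no win
col 4: drop X → no win
col 5: drop X → no win
col 6: drop X → no win

Answer: 1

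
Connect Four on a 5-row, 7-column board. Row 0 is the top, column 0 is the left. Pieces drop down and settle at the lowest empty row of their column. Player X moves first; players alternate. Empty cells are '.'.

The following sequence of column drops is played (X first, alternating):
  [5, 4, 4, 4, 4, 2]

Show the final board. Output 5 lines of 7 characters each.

Move 1: X drops in col 5, lands at row 4
Move 2: O drops in col 4, lands at row 4
Move 3: X drops in col 4, lands at row 3
Move 4: O drops in col 4, lands at row 2
Move 5: X drops in col 4, lands at row 1
Move 6: O drops in col 2, lands at row 4

Answer: .......
....X..
....O..
....X..
..O.OX.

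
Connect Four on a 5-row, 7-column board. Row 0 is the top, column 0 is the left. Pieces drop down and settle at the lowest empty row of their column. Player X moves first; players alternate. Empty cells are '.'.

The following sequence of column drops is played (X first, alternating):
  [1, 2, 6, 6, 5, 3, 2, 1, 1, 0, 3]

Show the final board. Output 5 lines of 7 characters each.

Answer: .......
.......
.X.....
.OXX..O
OXOO.XX

Derivation:
Move 1: X drops in col 1, lands at row 4
Move 2: O drops in col 2, lands at row 4
Move 3: X drops in col 6, lands at row 4
Move 4: O drops in col 6, lands at row 3
Move 5: X drops in col 5, lands at row 4
Move 6: O drops in col 3, lands at row 4
Move 7: X drops in col 2, lands at row 3
Move 8: O drops in col 1, lands at row 3
Move 9: X drops in col 1, lands at row 2
Move 10: O drops in col 0, lands at row 4
Move 11: X drops in col 3, lands at row 3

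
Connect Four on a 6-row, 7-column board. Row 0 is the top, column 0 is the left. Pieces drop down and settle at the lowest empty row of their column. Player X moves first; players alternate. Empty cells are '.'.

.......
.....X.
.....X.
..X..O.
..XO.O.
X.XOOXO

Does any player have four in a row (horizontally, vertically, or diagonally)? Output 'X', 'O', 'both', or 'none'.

none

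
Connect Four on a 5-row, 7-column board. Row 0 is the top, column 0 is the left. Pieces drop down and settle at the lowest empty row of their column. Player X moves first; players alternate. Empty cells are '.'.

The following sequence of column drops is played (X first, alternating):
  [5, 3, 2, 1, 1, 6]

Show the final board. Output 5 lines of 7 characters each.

Answer: .......
.......
.......
.X.....
.OXO.XO

Derivation:
Move 1: X drops in col 5, lands at row 4
Move 2: O drops in col 3, lands at row 4
Move 3: X drops in col 2, lands at row 4
Move 4: O drops in col 1, lands at row 4
Move 5: X drops in col 1, lands at row 3
Move 6: O drops in col 6, lands at row 4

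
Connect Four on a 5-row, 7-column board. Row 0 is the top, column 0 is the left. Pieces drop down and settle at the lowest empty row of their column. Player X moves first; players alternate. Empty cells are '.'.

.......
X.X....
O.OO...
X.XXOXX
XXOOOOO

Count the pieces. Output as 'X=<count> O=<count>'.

X=9 O=9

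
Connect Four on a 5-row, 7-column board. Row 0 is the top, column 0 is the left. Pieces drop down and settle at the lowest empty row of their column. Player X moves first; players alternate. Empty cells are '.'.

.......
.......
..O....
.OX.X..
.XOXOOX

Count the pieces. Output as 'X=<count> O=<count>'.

X=5 O=5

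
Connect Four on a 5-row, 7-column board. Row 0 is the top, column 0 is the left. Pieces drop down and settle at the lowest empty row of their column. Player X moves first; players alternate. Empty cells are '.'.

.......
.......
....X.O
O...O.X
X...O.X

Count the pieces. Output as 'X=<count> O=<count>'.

X=4 O=4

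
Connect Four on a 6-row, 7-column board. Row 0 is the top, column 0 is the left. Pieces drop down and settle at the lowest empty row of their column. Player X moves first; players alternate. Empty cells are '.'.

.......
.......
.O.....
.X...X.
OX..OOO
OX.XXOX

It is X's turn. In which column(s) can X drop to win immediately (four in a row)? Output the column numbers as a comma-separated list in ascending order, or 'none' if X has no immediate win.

col 0: drop X → no win
col 1: drop X → no win
col 2: drop X → WIN!
col 3: drop X → no win
col 4: drop X → no win
col 5: drop X → no win
col 6: drop X → no win

Answer: 2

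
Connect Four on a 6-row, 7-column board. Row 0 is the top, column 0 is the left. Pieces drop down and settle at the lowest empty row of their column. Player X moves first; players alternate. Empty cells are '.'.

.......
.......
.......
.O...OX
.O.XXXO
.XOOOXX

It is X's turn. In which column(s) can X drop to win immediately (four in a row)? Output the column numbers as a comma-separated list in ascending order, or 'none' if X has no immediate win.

col 0: drop X → no win
col 1: drop X → no win
col 2: drop X → WIN!
col 3: drop X → no win
col 4: drop X → no win
col 5: drop X → no win
col 6: drop X → no win

Answer: 2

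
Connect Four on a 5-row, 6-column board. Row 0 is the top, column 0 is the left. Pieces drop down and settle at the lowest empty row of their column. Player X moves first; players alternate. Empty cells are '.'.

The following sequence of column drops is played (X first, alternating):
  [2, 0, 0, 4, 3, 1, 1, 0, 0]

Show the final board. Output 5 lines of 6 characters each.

Answer: ......
X.....
O.....
XX....
OOXXO.

Derivation:
Move 1: X drops in col 2, lands at row 4
Move 2: O drops in col 0, lands at row 4
Move 3: X drops in col 0, lands at row 3
Move 4: O drops in col 4, lands at row 4
Move 5: X drops in col 3, lands at row 4
Move 6: O drops in col 1, lands at row 4
Move 7: X drops in col 1, lands at row 3
Move 8: O drops in col 0, lands at row 2
Move 9: X drops in col 0, lands at row 1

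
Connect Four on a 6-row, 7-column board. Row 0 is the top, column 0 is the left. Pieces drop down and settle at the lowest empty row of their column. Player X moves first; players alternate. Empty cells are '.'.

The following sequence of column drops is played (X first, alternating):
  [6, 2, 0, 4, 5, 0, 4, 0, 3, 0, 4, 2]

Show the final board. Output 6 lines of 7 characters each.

Move 1: X drops in col 6, lands at row 5
Move 2: O drops in col 2, lands at row 5
Move 3: X drops in col 0, lands at row 5
Move 4: O drops in col 4, lands at row 5
Move 5: X drops in col 5, lands at row 5
Move 6: O drops in col 0, lands at row 4
Move 7: X drops in col 4, lands at row 4
Move 8: O drops in col 0, lands at row 3
Move 9: X drops in col 3, lands at row 5
Move 10: O drops in col 0, lands at row 2
Move 11: X drops in col 4, lands at row 3
Move 12: O drops in col 2, lands at row 4

Answer: .......
.......
O......
O...X..
O.O.X..
X.OXOXX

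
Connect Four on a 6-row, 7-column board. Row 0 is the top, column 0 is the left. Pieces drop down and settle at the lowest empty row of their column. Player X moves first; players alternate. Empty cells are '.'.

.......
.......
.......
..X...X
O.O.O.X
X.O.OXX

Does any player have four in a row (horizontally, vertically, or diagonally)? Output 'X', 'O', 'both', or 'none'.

none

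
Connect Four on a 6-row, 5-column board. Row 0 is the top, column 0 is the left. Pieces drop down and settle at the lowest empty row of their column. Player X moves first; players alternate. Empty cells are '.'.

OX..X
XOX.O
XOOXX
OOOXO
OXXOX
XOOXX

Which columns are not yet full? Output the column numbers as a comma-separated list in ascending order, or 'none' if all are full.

col 0: top cell = 'O' → FULL
col 1: top cell = 'X' → FULL
col 2: top cell = '.' → open
col 3: top cell = '.' → open
col 4: top cell = 'X' → FULL

Answer: 2,3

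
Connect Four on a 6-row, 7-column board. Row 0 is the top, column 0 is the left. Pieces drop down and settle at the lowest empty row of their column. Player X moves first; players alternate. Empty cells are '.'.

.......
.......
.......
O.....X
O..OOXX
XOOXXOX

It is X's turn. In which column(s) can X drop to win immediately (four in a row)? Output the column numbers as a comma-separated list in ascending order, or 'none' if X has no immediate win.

Answer: 6

Derivation:
col 0: drop X → no win
col 1: drop X → no win
col 2: drop X → no win
col 3: drop X → no win
col 4: drop X → no win
col 5: drop X → no win
col 6: drop X → WIN!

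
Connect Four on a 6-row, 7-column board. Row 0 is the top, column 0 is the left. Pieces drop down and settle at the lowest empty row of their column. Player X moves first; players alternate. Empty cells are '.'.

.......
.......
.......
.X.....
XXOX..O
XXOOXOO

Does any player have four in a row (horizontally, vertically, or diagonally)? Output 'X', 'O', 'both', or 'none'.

none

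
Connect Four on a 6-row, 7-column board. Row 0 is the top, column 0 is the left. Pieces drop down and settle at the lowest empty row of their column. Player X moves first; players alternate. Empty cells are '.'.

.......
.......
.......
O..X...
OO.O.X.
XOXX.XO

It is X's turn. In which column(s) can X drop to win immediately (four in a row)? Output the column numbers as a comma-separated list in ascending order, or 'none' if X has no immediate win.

Answer: 4

Derivation:
col 0: drop X → no win
col 1: drop X → no win
col 2: drop X → no win
col 3: drop X → no win
col 4: drop X → WIN!
col 5: drop X → no win
col 6: drop X → no win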